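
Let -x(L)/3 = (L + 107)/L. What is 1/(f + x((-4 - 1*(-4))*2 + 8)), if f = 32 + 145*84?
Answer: 8/97351 ≈ 8.2177e-5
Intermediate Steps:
x(L) = -3*(107 + L)/L (x(L) = -3*(L + 107)/L = -3*(107 + L)/L)
f = 12212 (f = 32 + 12180 = 12212)
1/(f + x((-4 - 1*(-4))*2 + 8)) = 1/(12212 + (-3 - 321/((-4 - 1*(-4))*2 + 8))) = 1/(12212 + (-3 - 321/((-4 + 4)*2 + 8))) = 1/(12212 + (-3 - 321/(0*2 + 8))) = 1/(12212 + (-3 - 321/(0 + 8))) = 1/(12212 + (-3 - 321/8)) = 1/(12212 - 345/8) = 1/(97351/8) = 8/97351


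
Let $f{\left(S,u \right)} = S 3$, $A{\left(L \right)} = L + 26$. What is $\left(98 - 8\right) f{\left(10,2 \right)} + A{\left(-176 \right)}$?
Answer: $2550$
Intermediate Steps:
$A{\left(L \right)} = 26 + L$
$f{\left(S,u \right)} = 3 S$
$\left(98 - 8\right) f{\left(10,2 \right)} + A{\left(-176 \right)} = \left(98 - 8\right) 3 \cdot 10 + \left(26 - 176\right) = 90 \cdot 30 - 150 = 2700 - 150 = 2550$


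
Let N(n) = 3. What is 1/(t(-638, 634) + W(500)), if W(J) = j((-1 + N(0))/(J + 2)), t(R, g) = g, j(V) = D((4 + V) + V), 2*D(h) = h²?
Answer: 63001/40448652 ≈ 0.0015576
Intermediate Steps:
D(h) = h²/2
j(V) = (4 + 2*V)²/2 (j(V) = ((4 + V) + V)²/2 = (4 + 2*V)²/2)
W(J) = 2*(2 + 2/(2 + J))² (W(J) = 2*(2 + (-1 + 3)/(J + 2))² = 2*(2 + 2/(2 + J))²)
1/(t(-638, 634) + W(500)) = 1/(634 + 8*(3 + 500)²/(2 + 500)²) = 1/(634 + 8*503²/502²) = 1/(634 + 8*(1/252004)*253009) = 1/(634 + 506018/63001) = 1/(40448652/63001) = 63001/40448652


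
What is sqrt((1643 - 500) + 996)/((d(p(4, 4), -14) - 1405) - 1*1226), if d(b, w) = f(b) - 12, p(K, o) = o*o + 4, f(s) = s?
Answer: -sqrt(2139)/2623 ≈ -0.017632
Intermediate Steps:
p(K, o) = 4 + o**2 (p(K, o) = o**2 + 4 = 4 + o**2)
d(b, w) = -12 + b (d(b, w) = b - 12 = -12 + b)
sqrt((1643 - 500) + 996)/((d(p(4, 4), -14) - 1405) - 1*1226) = sqrt((1643 - 500) + 996)/(((-12 + (4 + 4**2)) - 1405) - 1*1226) = sqrt(1143 + 996)/(((-12 + (4 + 16)) - 1405) - 1226) = sqrt(2139)/(((-12 + 20) - 1405) - 1226) = sqrt(2139)/((8 - 1405) - 1226) = sqrt(2139)/(-1397 - 1226) = sqrt(2139)/(-2623) = sqrt(2139)*(-1/2623) = -sqrt(2139)/2623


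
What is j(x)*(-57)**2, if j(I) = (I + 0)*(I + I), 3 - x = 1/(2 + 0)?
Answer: 81225/2 ≈ 40613.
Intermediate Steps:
x = 5/2 (x = 3 - 1/(2 + 0) = 3 - 1/2 = 5/2 ≈ 2.5000)
j(I) = 2*I**2 (j(I) = I*(2*I) = 2*I**2)
j(x)*(-57)**2 = (2*(5/2)**2)*(-57)**2 = (2*(25/4))*3249 = (25/2)*3249 = 81225/2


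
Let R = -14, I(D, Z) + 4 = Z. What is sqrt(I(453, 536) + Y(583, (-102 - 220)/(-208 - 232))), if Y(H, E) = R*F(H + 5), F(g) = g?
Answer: 10*I*sqrt(77) ≈ 87.75*I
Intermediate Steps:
I(D, Z) = -4 + Z
Y(H, E) = -70 - 14*H (Y(H, E) = -14*(H + 5) = -14*(5 + H) = -70 - 14*H)
sqrt(I(453, 536) + Y(583, (-102 - 220)/(-208 - 232))) = sqrt((-4 + 536) + (-70 - 14*583)) = sqrt(532 + (-70 - 8162)) = sqrt(532 - 8232) = sqrt(-7700) = 10*I*sqrt(77)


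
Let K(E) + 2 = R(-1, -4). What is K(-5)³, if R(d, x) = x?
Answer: -216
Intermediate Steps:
K(E) = -6 (K(E) = -2 - 4 = -6)
K(-5)³ = (-6)³ = -216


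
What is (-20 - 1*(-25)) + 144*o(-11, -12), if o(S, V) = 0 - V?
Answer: 1733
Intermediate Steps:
o(S, V) = -V
(-20 - 1*(-25)) + 144*o(-11, -12) = (-20 - 1*(-25)) + 144*(-1*(-12)) = (-20 + 25) + 144*12 = 5 + 1728 = 1733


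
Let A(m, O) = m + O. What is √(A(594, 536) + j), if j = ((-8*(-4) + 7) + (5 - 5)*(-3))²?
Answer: √2651 ≈ 51.488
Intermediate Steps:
A(m, O) = O + m
j = 1521 (j = ((32 + 7) + 0*(-3))² = (39 + 0)² = 39² = 1521)
√(A(594, 536) + j) = √((536 + 594) + 1521) = √(1130 + 1521) = √2651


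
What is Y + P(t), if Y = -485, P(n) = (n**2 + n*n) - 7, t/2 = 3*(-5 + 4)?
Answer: -420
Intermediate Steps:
t = -6 (t = 2*(3*(-5 + 4)) = 2*(3*(-1)) = 2*(-3) = -6)
P(n) = -7 + 2*n**2 (P(n) = (n**2 + n**2) - 7 = 2*n**2 - 7 = -7 + 2*n**2)
Y + P(t) = -485 + (-7 + 2*(-6)**2) = -485 + (-7 + 2*36) = -485 + (-7 + 72) = -485 + 65 = -420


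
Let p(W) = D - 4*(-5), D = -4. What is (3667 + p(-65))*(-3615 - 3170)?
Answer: -24989155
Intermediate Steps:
p(W) = 16 (p(W) = -4 - 4*(-5) = -4 + 20 = 16)
(3667 + p(-65))*(-3615 - 3170) = (3667 + 16)*(-3615 - 3170) = 3683*(-6785) = -24989155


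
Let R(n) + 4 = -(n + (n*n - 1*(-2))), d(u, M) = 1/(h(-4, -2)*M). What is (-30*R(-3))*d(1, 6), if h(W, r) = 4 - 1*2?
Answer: 30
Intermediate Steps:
h(W, r) = 2 (h(W, r) = 4 - 2 = 2)
d(u, M) = 1/(2*M)
R(n) = -6 - n - n² (R(n) = -4 - (n + (n*n - 1*(-2))) = -4 - (n + (n² + 2)) = -4 - (n + (2 + n²)) = -4 - (2 + n + n²) = -4 + (-2 - n - n²) = -6 - n - n²)
(-30*R(-3))*d(1, 6) = (-30*(-6 - 1*(-3) - 1*(-3)²))*((½)/6) = (-30*(-6 + 3 - 1*9))*((½)*(⅙)) = -30*(-6 + 3 - 9)*(1/12) = -30*(-12)*(1/12) = 360*(1/12) = 30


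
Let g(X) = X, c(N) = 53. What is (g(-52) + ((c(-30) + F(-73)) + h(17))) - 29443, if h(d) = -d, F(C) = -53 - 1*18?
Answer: -29530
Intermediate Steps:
F(C) = -71 (F(C) = -53 - 18 = -71)
(g(-52) + ((c(-30) + F(-73)) + h(17))) - 29443 = (-52 + ((53 - 71) - 1*17)) - 29443 = (-52 + (-18 - 17)) - 29443 = (-52 - 35) - 29443 = -87 - 29443 = -29530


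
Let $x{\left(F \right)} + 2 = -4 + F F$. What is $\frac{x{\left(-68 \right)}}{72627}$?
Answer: $\frac{4618}{72627} \approx 0.063585$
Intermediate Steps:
$x{\left(F \right)} = -6 + F^{2}$ ($x{\left(F \right)} = -2 + \left(-4 + F F\right) = -2 + \left(-4 + F^{2}\right) = -6 + F^{2}$)
$\frac{x{\left(-68 \right)}}{72627} = \frac{-6 + \left(-68\right)^{2}}{72627} = \left(-6 + 4624\right) \frac{1}{72627} = 4618 \cdot \frac{1}{72627} = \frac{4618}{72627}$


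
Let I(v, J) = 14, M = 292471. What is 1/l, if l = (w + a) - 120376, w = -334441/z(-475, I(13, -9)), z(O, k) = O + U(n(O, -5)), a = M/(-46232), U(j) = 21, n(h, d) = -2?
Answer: -10494664/1255641126425 ≈ -8.3580e-6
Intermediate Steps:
a = -292471/46232 (a = 292471/(-46232) = 292471*(-1/46232) = -292471/46232 ≈ -6.3262)
z(O, k) = 21 + O (z(O, k) = O + 21 = 21 + O)
w = 334441/454 (w = -334441/(21 - 475) = -334441/(-454) = -334441*(-1/454) = 334441/454 ≈ 736.65)
l = -1255641126425/10494664 (l = (334441/454 - 292471/46232) - 120376 = 7664547239/10494664 - 120376 = -1255641126425/10494664 ≈ -1.1965e+5)
1/l = 1/(-1255641126425/10494664) = -10494664/1255641126425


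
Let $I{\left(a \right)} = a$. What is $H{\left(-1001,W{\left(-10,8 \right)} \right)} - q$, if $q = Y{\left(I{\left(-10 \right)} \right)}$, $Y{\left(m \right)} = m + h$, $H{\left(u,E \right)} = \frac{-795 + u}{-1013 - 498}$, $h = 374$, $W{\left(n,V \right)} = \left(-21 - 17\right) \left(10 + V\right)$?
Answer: $- \frac{548208}{1511} \approx -362.81$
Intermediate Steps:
$W{\left(n,V \right)} = -380 - 38 V$ ($W{\left(n,V \right)} = - 38 \left(10 + V\right) = -380 - 38 V$)
$H{\left(u,E \right)} = \frac{795}{1511} - \frac{u}{1511}$ ($H{\left(u,E \right)} = \frac{-795 + u}{-1511} = \left(-795 + u\right) \left(- \frac{1}{1511}\right) = \frac{795}{1511} - \frac{u}{1511}$)
$Y{\left(m \right)} = 374 + m$ ($Y{\left(m \right)} = m + 374 = 374 + m$)
$q = 364$ ($q = 374 - 10 = 364$)
$H{\left(-1001,W{\left(-10,8 \right)} \right)} - q = \left(\frac{795}{1511} - - \frac{1001}{1511}\right) - 364 = \left(\frac{795}{1511} + \frac{1001}{1511}\right) - 364 = \frac{1796}{1511} - 364 = - \frac{548208}{1511}$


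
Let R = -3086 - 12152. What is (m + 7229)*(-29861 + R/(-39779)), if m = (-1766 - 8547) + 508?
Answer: 3059838439056/39779 ≈ 7.6921e+7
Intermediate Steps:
m = -9805 (m = -10313 + 508 = -9805)
R = -15238
(m + 7229)*(-29861 + R/(-39779)) = (-9805 + 7229)*(-29861 - 15238/(-39779)) = -2576*(-29861 - 15238*(-1/39779)) = -2576*(-29861 + 15238/39779) = -2576*(-1187825481/39779) = 3059838439056/39779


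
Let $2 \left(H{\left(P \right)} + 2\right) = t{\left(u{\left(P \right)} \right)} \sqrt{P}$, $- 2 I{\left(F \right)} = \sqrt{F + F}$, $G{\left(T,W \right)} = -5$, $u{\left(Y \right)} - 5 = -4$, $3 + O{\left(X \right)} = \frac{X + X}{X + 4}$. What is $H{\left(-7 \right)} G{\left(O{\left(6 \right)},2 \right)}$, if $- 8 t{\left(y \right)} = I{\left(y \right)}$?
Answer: $10 - \frac{5 i \sqrt{14}}{32} \approx 10.0 - 0.58463 i$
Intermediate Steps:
$O{\left(X \right)} = -3 + \frac{2 X}{4 + X}$ ($O{\left(X \right)} = -3 + \frac{X + X}{X + 4} = -3 + \frac{2 X}{4 + X}$)
$u{\left(Y \right)} = 1$ ($u{\left(Y \right)} = 5 - 4 = 1$)
$I{\left(F \right)} = - \frac{\sqrt{2} \sqrt{F}}{2}$ ($I{\left(F \right)} = - \frac{\sqrt{F + F}}{2} = - \frac{\sqrt{2 F}}{2} = - \frac{\sqrt{2} \sqrt{F}}{2}$)
$t{\left(y \right)} = \frac{\sqrt{2} \sqrt{y}}{16}$ ($t{\left(y \right)} = - \frac{\left(- \frac{1}{2}\right) \sqrt{2} \sqrt{y}}{8} = \frac{\sqrt{2} \sqrt{y}}{16}$)
$H{\left(P \right)} = -2 + \frac{\sqrt{2} \sqrt{P}}{32}$ ($H{\left(P \right)} = -2 + \frac{\frac{\sqrt{2} \sqrt{1}}{16} \sqrt{P}}{2} = -2 + \frac{\frac{1}{16} \sqrt{2} \cdot 1 \sqrt{P}}{2} = -2 + \frac{\frac{\sqrt{2}}{16} \sqrt{P}}{2} = -2 + \frac{\frac{1}{16} \sqrt{2} \sqrt{P}}{2} = -2 + \frac{\sqrt{2} \sqrt{P}}{32}$)
$H{\left(-7 \right)} G{\left(O{\left(6 \right)},2 \right)} = \left(-2 + \frac{\sqrt{2} \sqrt{-7}}{32}\right) \left(-5\right) = \left(-2 + \frac{\sqrt{2} i \sqrt{7}}{32}\right) \left(-5\right) = \left(-2 + \frac{i \sqrt{14}}{32}\right) \left(-5\right) = 10 - \frac{5 i \sqrt{14}}{32}$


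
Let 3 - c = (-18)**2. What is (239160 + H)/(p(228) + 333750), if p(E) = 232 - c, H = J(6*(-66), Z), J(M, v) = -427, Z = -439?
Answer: 238733/334303 ≈ 0.71412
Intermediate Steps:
c = -321 (c = 3 - 1*(-18)**2 = 3 - 1*324 = 3 - 324 = -321)
H = -427
p(E) = 553 (p(E) = 232 - 1*(-321) = 232 + 321 = 553)
(239160 + H)/(p(228) + 333750) = (239160 - 427)/(553 + 333750) = 238733/334303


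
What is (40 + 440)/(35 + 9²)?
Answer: 120/29 ≈ 4.1379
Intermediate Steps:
(40 + 440)/(35 + 9²) = 480/(35 + 81) = 480/116 = 480*(1/116) = 120/29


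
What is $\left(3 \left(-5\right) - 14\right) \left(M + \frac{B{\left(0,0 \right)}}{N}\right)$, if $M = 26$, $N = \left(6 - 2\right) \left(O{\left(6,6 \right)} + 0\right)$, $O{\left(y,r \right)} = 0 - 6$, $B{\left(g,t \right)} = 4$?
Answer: $- \frac{4495}{6} \approx -749.17$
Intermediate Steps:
$O{\left(y,r \right)} = -6$ ($O{\left(y,r \right)} = 0 - 6 = -6$)
$N = -24$ ($N = \left(6 - 2\right) \left(-6 + 0\right) = 4 \left(-6\right) = -24$)
$\left(3 \left(-5\right) - 14\right) \left(M + \frac{B{\left(0,0 \right)}}{N}\right) = \left(3 \left(-5\right) - 14\right) \left(26 + \frac{4}{-24}\right) = \left(-15 - 14\right) \left(26 + 4 \left(- \frac{1}{24}\right)\right) = - 29 \left(26 - \frac{1}{6}\right) = \left(-29\right) \frac{155}{6} = - \frac{4495}{6}$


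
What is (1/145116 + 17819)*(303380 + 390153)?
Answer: 1793352892593665/145116 ≈ 1.2358e+10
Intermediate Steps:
(1/145116 + 17819)*(303380 + 390153) = (1/145116 + 17819)*693533 = (2585822005/145116)*693533 = 1793352892593665/145116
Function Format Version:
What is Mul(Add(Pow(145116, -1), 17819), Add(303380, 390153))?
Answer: Rational(1793352892593665, 145116) ≈ 1.2358e+10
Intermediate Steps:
Mul(Add(Pow(145116, -1), 17819), Add(303380, 390153)) = Mul(Add(Rational(1, 145116), 17819), 693533) = Mul(Rational(2585822005, 145116), 693533) = Rational(1793352892593665, 145116)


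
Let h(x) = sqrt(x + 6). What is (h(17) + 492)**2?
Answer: (492 + sqrt(23))**2 ≈ 2.4681e+5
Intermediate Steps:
h(x) = sqrt(6 + x)
(h(17) + 492)**2 = (sqrt(6 + 17) + 492)**2 = (sqrt(23) + 492)**2 = (492 + sqrt(23))**2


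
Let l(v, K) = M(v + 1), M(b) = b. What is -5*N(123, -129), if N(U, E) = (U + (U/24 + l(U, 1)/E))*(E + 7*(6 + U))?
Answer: -1968495/4 ≈ -4.9212e+5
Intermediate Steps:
l(v, K) = 1 + v (l(v, K) = v + 1 = 1 + v)
N(U, E) = (25*U/24 + (1 + U)/E)*(42 + E + 7*U) (N(U, E) = (U + (U/24 + (1 + U)/E))*(E + 7*(6 + U)) = (U + (U*(1/24) + (1 + U)/E))*(E + (42 + 7*U)) = (U + (U/24 + (1 + U)/E))*(42 + E + 7*U) = (25*U/24 + (1 + U)/E)*(42 + E + 7*U))
-5*N(123, -129) = -5*(1008 + 1008*123 - 129*(24 + 175*123² + 1074*123 + 25*(-129)*123) + 168*123*(1 + 123))/(24*(-129)) = -5*(-1)*(1008 + 123984 - 129*(24 + 175*15129 + 132102 - 396675) + 168*123*124)/(24*129) = -5*(-1)*(1008 + 123984 - 129*(24 + 2647575 + 132102 - 396675) + 2562336)/(24*129) = -5*(-1)*(1008 + 123984 - 129*2383026 + 2562336)/(24*129) = -5*(-1)*(1008 + 123984 - 307410354 + 2562336)/(24*129) = -5*(-1)*(-304723026)/(24*129) = -5*393699/4 = -1968495/4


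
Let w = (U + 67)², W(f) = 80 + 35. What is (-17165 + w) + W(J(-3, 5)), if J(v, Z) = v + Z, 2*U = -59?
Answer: -62575/4 ≈ -15644.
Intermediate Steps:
U = -59/2 (U = (½)*(-59) = -59/2 ≈ -29.500)
J(v, Z) = Z + v
W(f) = 115
w = 5625/4 (w = (-59/2 + 67)² = (75/2)² = 5625/4 ≈ 1406.3)
(-17165 + w) + W(J(-3, 5)) = (-17165 + 5625/4) + 115 = -63035/4 + 115 = -62575/4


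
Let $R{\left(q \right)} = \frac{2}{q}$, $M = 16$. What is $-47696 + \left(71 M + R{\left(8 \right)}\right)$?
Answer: $- \frac{186239}{4} \approx -46560.0$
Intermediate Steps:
$-47696 + \left(71 M + R{\left(8 \right)}\right) = -47696 + \left(71 \cdot 16 + \frac{2}{8}\right) = -47696 + \left(1136 + 2 \cdot \frac{1}{8}\right) = -47696 + \left(1136 + \frac{1}{4}\right) = -47696 + \frac{4545}{4} = - \frac{186239}{4}$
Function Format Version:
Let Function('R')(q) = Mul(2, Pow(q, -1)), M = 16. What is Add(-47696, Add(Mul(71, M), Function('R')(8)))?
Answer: Rational(-186239, 4) ≈ -46560.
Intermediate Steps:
Add(-47696, Add(Mul(71, M), Function('R')(8))) = Add(-47696, Add(Mul(71, 16), Mul(2, Pow(8, -1)))) = Add(-47696, Add(1136, Mul(2, Rational(1, 8)))) = Add(-47696, Add(1136, Rational(1, 4))) = Add(-47696, Rational(4545, 4)) = Rational(-186239, 4)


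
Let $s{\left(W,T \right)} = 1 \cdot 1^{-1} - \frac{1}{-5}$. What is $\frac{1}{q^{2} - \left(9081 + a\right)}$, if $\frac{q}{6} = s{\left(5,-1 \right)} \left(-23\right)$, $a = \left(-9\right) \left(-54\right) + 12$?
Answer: $\frac{25}{446109} \approx 5.604 \cdot 10^{-5}$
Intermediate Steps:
$s{\left(W,T \right)} = \frac{6}{5}$ ($s{\left(W,T \right)} = 1 \cdot 1 - - \frac{1}{5} = 1 + \frac{1}{5} = \frac{6}{5}$)
$a = 498$ ($a = 486 + 12 = 498$)
$q = - \frac{828}{5}$ ($q = 6 \cdot \frac{6}{5} \left(-23\right) = 6 \left(- \frac{138}{5}\right) = - \frac{828}{5} \approx -165.6$)
$\frac{1}{q^{2} - \left(9081 + a\right)} = \frac{1}{\left(- \frac{828}{5}\right)^{2} - 9579} = \frac{1}{\frac{685584}{25} - 9579} = \frac{1}{\frac{446109}{25}} = \frac{25}{446109}$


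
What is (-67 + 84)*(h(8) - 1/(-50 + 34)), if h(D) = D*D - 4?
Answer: 16337/16 ≈ 1021.1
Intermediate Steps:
h(D) = -4 + D² (h(D) = D² - 4 = -4 + D²)
(-67 + 84)*(h(8) - 1/(-50 + 34)) = (-67 + 84)*((-4 + 8²) - 1/(-50 + 34)) = 17*((-4 + 64) - 1/(-16)) = 17*(60 - 1*(-1/16)) = 17*(60 + 1/16) = 17*(961/16) = 16337/16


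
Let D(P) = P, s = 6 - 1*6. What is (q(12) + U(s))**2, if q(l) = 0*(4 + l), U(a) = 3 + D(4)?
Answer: 49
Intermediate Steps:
s = 0 (s = 6 - 6 = 0)
U(a) = 7 (U(a) = 3 + 4 = 7)
q(l) = 0
(q(12) + U(s))**2 = (0 + 7)**2 = 7**2 = 49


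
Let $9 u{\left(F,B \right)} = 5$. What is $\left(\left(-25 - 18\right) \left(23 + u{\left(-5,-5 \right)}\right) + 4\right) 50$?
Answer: $- \frac{454000}{9} \approx -50444.0$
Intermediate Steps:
$u{\left(F,B \right)} = \frac{5}{9}$ ($u{\left(F,B \right)} = \frac{1}{9} \cdot 5 = \frac{5}{9}$)
$\left(\left(-25 - 18\right) \left(23 + u{\left(-5,-5 \right)}\right) + 4\right) 50 = \left(\left(-25 - 18\right) \left(23 + \frac{5}{9}\right) + 4\right) 50 = \left(\left(-43\right) \frac{212}{9} + 4\right) 50 = \left(- \frac{9116}{9} + 4\right) 50 = \left(- \frac{9080}{9}\right) 50 = - \frac{454000}{9}$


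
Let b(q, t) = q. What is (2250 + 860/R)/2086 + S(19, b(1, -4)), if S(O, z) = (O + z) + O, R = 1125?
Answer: 1343648/33525 ≈ 40.079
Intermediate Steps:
S(O, z) = z + 2*O
(2250 + 860/R)/2086 + S(19, b(1, -4)) = (2250 + 860/1125)/2086 + (1 + 2*19) = (2250 + 860*(1/1125))*(1/2086) + (1 + 38) = (2250 + 172/225)*(1/2086) + 39 = (506422/225)*(1/2086) + 39 = 36173/33525 + 39 = 1343648/33525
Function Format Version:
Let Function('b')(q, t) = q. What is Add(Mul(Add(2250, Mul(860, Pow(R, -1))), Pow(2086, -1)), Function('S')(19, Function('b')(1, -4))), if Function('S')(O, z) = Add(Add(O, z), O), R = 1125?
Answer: Rational(1343648, 33525) ≈ 40.079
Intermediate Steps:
Function('S')(O, z) = Add(z, Mul(2, O))
Add(Mul(Add(2250, Mul(860, Pow(R, -1))), Pow(2086, -1)), Function('S')(19, Function('b')(1, -4))) = Add(Mul(Add(2250, Mul(860, Pow(1125, -1))), Pow(2086, -1)), Add(1, Mul(2, 19))) = Add(Mul(Add(2250, Mul(860, Rational(1, 1125))), Rational(1, 2086)), Add(1, 38)) = Add(Mul(Add(2250, Rational(172, 225)), Rational(1, 2086)), 39) = Add(Mul(Rational(506422, 225), Rational(1, 2086)), 39) = Add(Rational(36173, 33525), 39) = Rational(1343648, 33525)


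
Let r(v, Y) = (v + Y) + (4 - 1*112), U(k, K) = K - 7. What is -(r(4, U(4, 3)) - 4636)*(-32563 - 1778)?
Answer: -162913704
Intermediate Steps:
U(k, K) = -7 + K
r(v, Y) = -108 + Y + v (r(v, Y) = (Y + v) + (4 - 112) = (Y + v) - 108 = -108 + Y + v)
-(r(4, U(4, 3)) - 4636)*(-32563 - 1778) = -((-108 + (-7 + 3) + 4) - 4636)*(-32563 - 1778) = -((-108 - 4 + 4) - 4636)*(-34341) = -(-108 - 4636)*(-34341) = -(-4744)*(-34341) = -1*162913704 = -162913704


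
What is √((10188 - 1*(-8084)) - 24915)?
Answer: I*√6643 ≈ 81.505*I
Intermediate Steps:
√((10188 - 1*(-8084)) - 24915) = √((10188 + 8084) - 24915) = √(18272 - 24915) = √(-6643) = I*√6643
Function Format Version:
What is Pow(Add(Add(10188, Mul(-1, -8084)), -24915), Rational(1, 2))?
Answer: Mul(I, Pow(6643, Rational(1, 2))) ≈ Mul(81.505, I)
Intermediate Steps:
Pow(Add(Add(10188, Mul(-1, -8084)), -24915), Rational(1, 2)) = Pow(Add(Add(10188, 8084), -24915), Rational(1, 2)) = Pow(Add(18272, -24915), Rational(1, 2)) = Pow(-6643, Rational(1, 2)) = Mul(I, Pow(6643, Rational(1, 2)))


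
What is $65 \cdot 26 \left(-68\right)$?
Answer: $-114920$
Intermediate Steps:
$65 \cdot 26 \left(-68\right) = 1690 \left(-68\right) = -114920$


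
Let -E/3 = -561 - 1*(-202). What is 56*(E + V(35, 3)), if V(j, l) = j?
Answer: 62272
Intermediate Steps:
E = 1077 (E = -3*(-561 - 1*(-202)) = -3*(-561 + 202) = -3*(-359) = 1077)
56*(E + V(35, 3)) = 56*(1077 + 35) = 56*1112 = 62272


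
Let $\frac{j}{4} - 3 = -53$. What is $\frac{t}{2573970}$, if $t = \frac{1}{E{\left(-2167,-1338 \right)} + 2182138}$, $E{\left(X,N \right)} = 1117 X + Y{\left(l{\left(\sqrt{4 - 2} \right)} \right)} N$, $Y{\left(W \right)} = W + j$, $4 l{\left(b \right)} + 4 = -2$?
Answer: $\frac{1}{80323307820} \approx 1.245 \cdot 10^{-11}$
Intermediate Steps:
$j = -200$ ($j = 12 + 4 \left(-53\right) = 12 - 212 = -200$)
$l{\left(b \right)} = - \frac{3}{2}$ ($l{\left(b \right)} = -1 + \frac{1}{4} \left(-2\right) = -1 - \frac{1}{2} = - \frac{3}{2}$)
$Y{\left(W \right)} = -200 + W$ ($Y{\left(W \right)} = W - 200 = -200 + W$)
$E{\left(X,N \right)} = 1117 X - \frac{403 N}{2}$ ($E{\left(X,N \right)} = 1117 X + \left(-200 - \frac{3}{2}\right) N = 1117 X - \frac{403 N}{2}$)
$t = \frac{1}{31206}$ ($t = \frac{1}{\left(1117 \left(-2167\right) - -269607\right) + 2182138} = \frac{1}{\left(-2420539 + 269607\right) + 2182138} = \frac{1}{-2150932 + 2182138} = \frac{1}{31206} \approx 3.2045 \cdot 10^{-5}$)
$\frac{t}{2573970} = \frac{1}{31206 \cdot 2573970} = \frac{1}{31206} \cdot \frac{1}{2573970} = \frac{1}{80323307820}$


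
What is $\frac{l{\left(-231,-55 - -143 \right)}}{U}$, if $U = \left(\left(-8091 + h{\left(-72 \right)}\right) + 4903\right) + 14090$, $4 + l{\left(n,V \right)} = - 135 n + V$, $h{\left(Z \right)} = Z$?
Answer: $\frac{10423}{3610} \approx 2.8873$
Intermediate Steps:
$l{\left(n,V \right)} = -4 + V - 135 n$ ($l{\left(n,V \right)} = -4 + \left(- 135 n + V\right) = -4 + \left(V - 135 n\right) = -4 + V - 135 n$)
$U = 10830$ ($U = \left(\left(-8091 - 72\right) + 4903\right) + 14090 = \left(-8163 + 4903\right) + 14090 = -3260 + 14090 = 10830$)
$\frac{l{\left(-231,-55 - -143 \right)}}{U} = \frac{-4 - -88 - -31185}{10830} = \left(-4 + \left(-55 + 143\right) + 31185\right) \frac{1}{10830} = \left(-4 + 88 + 31185\right) \frac{1}{10830} = 31269 \cdot \frac{1}{10830} = \frac{10423}{3610}$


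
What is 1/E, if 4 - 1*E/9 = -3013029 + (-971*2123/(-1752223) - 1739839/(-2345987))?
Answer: 373699307191/10133708650690002435 ≈ 3.6877e-8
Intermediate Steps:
E = 10133708650690002435/373699307191 (E = 36 - 9*(-3013029 + (-971*2123/(-1752223) - 1739839/(-2345987))) = 36 - 9*(-3013029 + (-2061433*(-1/1752223) - 1739839*(-1/2345987))) = 36 - 9*(-3013029 + (187403/159293 + 1739839/2345987)) = 36 - 9*(-3013029 + 716789175588/373699307191) = 36 - 9*(-1125966133057215951/373699307191) = 36 + 10133695197514943559/373699307191 = 10133708650690002435/373699307191 ≈ 2.7117e+7)
1/E = 1/(10133708650690002435/373699307191) = 373699307191/10133708650690002435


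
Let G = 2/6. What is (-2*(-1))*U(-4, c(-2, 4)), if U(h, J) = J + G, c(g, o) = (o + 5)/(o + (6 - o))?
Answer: 11/3 ≈ 3.6667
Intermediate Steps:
G = ⅓ (G = 2*(⅙) = ⅓ ≈ 0.33333)
c(g, o) = ⅚ + o/6 (c(g, o) = (5 + o)/6 = (5 + o)*(⅙) = ⅚ + o/6)
U(h, J) = ⅓ + J (U(h, J) = J + ⅓ = ⅓ + J)
(-2*(-1))*U(-4, c(-2, 4)) = (-2*(-1))*(⅓ + (⅚ + (⅙)*4)) = 2*(⅓ + (⅚ + ⅔)) = 2*(⅓ + 3/2) = 2*(11/6) = 11/3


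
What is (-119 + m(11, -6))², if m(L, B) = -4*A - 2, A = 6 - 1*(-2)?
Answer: 23409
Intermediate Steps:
A = 8 (A = 6 + 2 = 8)
m(L, B) = -34 (m(L, B) = -4*8 - 2 = -32 - 2 = -34)
(-119 + m(11, -6))² = (-119 - 34)² = (-153)² = 23409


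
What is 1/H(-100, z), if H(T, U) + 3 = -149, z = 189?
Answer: -1/152 ≈ -0.0065789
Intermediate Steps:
H(T, U) = -152 (H(T, U) = -3 - 149 = -152)
1/H(-100, z) = 1/(-152) = -1/152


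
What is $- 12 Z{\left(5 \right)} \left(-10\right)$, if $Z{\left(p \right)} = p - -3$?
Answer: $960$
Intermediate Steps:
$Z{\left(p \right)} = 3 + p$ ($Z{\left(p \right)} = p + 3 = 3 + p$)
$- 12 Z{\left(5 \right)} \left(-10\right) = - 12 \left(3 + 5\right) \left(-10\right) = \left(-12\right) 8 \left(-10\right) = \left(-96\right) \left(-10\right) = 960$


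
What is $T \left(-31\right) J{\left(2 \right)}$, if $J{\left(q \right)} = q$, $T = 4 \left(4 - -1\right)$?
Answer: $-1240$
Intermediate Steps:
$T = 20$ ($T = 4 \left(4 + 1\right) = 4 \cdot 5 = 20$)
$T \left(-31\right) J{\left(2 \right)} = 20 \left(-31\right) 2 = \left(-620\right) 2 = -1240$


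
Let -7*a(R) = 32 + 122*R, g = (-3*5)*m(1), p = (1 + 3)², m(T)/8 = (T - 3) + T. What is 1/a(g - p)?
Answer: -7/12720 ≈ -0.00055031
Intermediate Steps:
m(T) = -24 + 16*T (m(T) = 8*((T - 3) + T) = 8*((-3 + T) + T) = 8*(-3 + 2*T) = -24 + 16*T)
p = 16 (p = 4² = 16)
g = 120 (g = (-3*5)*(-24 + 16*1) = -15*(-24 + 16) = -15*(-8) = 120)
a(R) = -32/7 - 122*R/7 (a(R) = -(32 + 122*R)/7 = -32/7 - 122*R/7)
1/a(g - p) = 1/(-32/7 - 122*(120 - 1*16)/7) = 1/(-32/7 - 122*(120 - 16)/7) = 1/(-32/7 - 122/7*104) = 1/(-32/7 - 12688/7) = 1/(-12720/7) = -7/12720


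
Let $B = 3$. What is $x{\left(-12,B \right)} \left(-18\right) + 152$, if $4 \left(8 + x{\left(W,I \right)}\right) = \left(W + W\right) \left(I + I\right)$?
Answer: $944$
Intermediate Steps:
$x{\left(W,I \right)} = -8 + I W$ ($x{\left(W,I \right)} = -8 + \frac{\left(W + W\right) \left(I + I\right)}{4} = -8 + \frac{2 W 2 I}{4} = -8 + \frac{4 I W}{4} = -8 + I W$)
$x{\left(-12,B \right)} \left(-18\right) + 152 = \left(-8 + 3 \left(-12\right)\right) \left(-18\right) + 152 = \left(-8 - 36\right) \left(-18\right) + 152 = \left(-44\right) \left(-18\right) + 152 = 792 + 152 = 944$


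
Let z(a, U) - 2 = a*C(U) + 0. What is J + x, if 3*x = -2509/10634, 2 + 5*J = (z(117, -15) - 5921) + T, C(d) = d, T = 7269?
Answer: -999743/12270 ≈ -81.479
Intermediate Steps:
z(a, U) = 2 + U*a (z(a, U) = 2 + (a*U + 0) = 2 + (U*a + 0) = 2 + U*a)
J = -407/5 (J = -⅖ + (((2 - 15*117) - 5921) + 7269)/5 = -⅖ + (((2 - 1755) - 5921) + 7269)/5 = -⅖ + ((-1753 - 5921) + 7269)/5 = -⅖ + (-7674 + 7269)/5 = -⅖ + (⅕)*(-405) = -⅖ - 81 = -407/5 ≈ -81.400)
x = -193/2454 (x = (-2509/10634)/3 = (-2509*1/10634)/3 = (⅓)*(-193/818) = -193/2454 ≈ -0.078647)
J + x = -407/5 - 193/2454 = -999743/12270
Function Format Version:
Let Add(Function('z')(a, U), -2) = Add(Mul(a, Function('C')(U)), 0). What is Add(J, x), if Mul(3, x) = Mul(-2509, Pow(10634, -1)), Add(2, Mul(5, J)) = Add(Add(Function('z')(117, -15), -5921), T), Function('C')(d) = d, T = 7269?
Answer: Rational(-999743, 12270) ≈ -81.479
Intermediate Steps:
Function('z')(a, U) = Add(2, Mul(U, a)) (Function('z')(a, U) = Add(2, Add(Mul(a, U), 0)) = Add(2, Add(Mul(U, a), 0)) = Add(2, Mul(U, a)))
J = Rational(-407, 5) (J = Add(Rational(-2, 5), Mul(Rational(1, 5), Add(Add(Add(2, Mul(-15, 117)), -5921), 7269))) = Add(Rational(-2, 5), Mul(Rational(1, 5), Add(Add(Add(2, -1755), -5921), 7269))) = Add(Rational(-2, 5), Mul(Rational(1, 5), Add(Add(-1753, -5921), 7269))) = Add(Rational(-2, 5), Mul(Rational(1, 5), Add(-7674, 7269))) = Add(Rational(-2, 5), Mul(Rational(1, 5), -405)) = Add(Rational(-2, 5), -81) = Rational(-407, 5) ≈ -81.400)
x = Rational(-193, 2454) (x = Mul(Rational(1, 3), Mul(-2509, Pow(10634, -1))) = Mul(Rational(1, 3), Mul(-2509, Rational(1, 10634))) = Mul(Rational(1, 3), Rational(-193, 818)) = Rational(-193, 2454) ≈ -0.078647)
Add(J, x) = Add(Rational(-407, 5), Rational(-193, 2454)) = Rational(-999743, 12270)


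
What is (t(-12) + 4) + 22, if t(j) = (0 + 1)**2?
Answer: 27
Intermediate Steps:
t(j) = 1 (t(j) = 1**2 = 1)
(t(-12) + 4) + 22 = (1 + 4) + 22 = 5 + 22 = 27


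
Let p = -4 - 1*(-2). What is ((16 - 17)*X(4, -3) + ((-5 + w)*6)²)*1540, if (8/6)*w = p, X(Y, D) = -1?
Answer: 2343880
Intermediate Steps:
p = -2 (p = -4 + 2 = -2)
w = -3/2 (w = (¾)*(-2) = -3/2 ≈ -1.5000)
((16 - 17)*X(4, -3) + ((-5 + w)*6)²)*1540 = ((16 - 17)*(-1) + ((-5 - 3/2)*6)²)*1540 = (-1*(-1) + (-13/2*6)²)*1540 = (1 + (-39)²)*1540 = (1 + 1521)*1540 = 1522*1540 = 2343880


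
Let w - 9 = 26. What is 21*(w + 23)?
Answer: 1218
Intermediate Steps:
w = 35 (w = 9 + 26 = 35)
21*(w + 23) = 21*(35 + 23) = 21*58 = 1218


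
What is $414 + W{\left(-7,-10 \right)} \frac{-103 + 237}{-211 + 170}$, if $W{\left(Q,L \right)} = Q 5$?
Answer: $\frac{21664}{41} \approx 528.39$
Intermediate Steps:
$W{\left(Q,L \right)} = 5 Q$
$414 + W{\left(-7,-10 \right)} \frac{-103 + 237}{-211 + 170} = 414 + 5 \left(-7\right) \frac{-103 + 237}{-211 + 170} = 414 - 35 \frac{134}{-41} = 414 - 35 \cdot 134 \left(- \frac{1}{41}\right) = 414 - - \frac{4690}{41} = 414 + \frac{4690}{41} = \frac{21664}{41}$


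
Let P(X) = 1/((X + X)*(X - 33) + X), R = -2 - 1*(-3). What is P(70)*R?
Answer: 1/5250 ≈ 0.00019048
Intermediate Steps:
R = 1 (R = -2 + 3 = 1)
P(X) = 1/(X + 2*X*(-33 + X)) (P(X) = 1/((2*X)*(-33 + X) + X) = 1/(2*X*(-33 + X) + X) = 1/(X + 2*X*(-33 + X)))
P(70)*R = (1/(70*(-65 + 2*70)))*1 = (1/(70*(-65 + 140)))*1 = ((1/70)/75)*1 = ((1/70)*(1/75))*1 = (1/5250)*1 = 1/5250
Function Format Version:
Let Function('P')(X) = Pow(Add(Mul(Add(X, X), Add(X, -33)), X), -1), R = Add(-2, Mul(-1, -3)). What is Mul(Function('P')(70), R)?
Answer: Rational(1, 5250) ≈ 0.00019048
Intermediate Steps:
R = 1 (R = Add(-2, 3) = 1)
Function('P')(X) = Pow(Add(X, Mul(2, X, Add(-33, X))), -1) (Function('P')(X) = Pow(Add(Mul(Mul(2, X), Add(-33, X)), X), -1) = Pow(Add(Mul(2, X, Add(-33, X)), X), -1) = Pow(Add(X, Mul(2, X, Add(-33, X))), -1))
Mul(Function('P')(70), R) = Mul(Mul(Pow(70, -1), Pow(Add(-65, Mul(2, 70)), -1)), 1) = Mul(Mul(Rational(1, 70), Pow(Add(-65, 140), -1)), 1) = Mul(Mul(Rational(1, 70), Pow(75, -1)), 1) = Mul(Mul(Rational(1, 70), Rational(1, 75)), 1) = Mul(Rational(1, 5250), 1) = Rational(1, 5250)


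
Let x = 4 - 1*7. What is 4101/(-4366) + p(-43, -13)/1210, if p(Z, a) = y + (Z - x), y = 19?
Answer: -1263474/1320715 ≈ -0.95666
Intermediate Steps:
x = -3 (x = 4 - 7 = -3)
p(Z, a) = 22 + Z (p(Z, a) = 19 + (Z - 1*(-3)) = 19 + (Z + 3) = 19 + (3 + Z) = 22 + Z)
4101/(-4366) + p(-43, -13)/1210 = 4101/(-4366) + (22 - 43)/1210 = 4101*(-1/4366) - 21*1/1210 = -4101/4366 - 21/1210 = -1263474/1320715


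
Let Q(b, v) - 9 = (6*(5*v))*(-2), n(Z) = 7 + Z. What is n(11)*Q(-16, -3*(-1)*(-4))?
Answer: 13122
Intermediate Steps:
Q(b, v) = 9 - 60*v (Q(b, v) = 9 + (6*(5*v))*(-2) = 9 + (30*v)*(-2) = 9 - 60*v)
n(11)*Q(-16, -3*(-1)*(-4)) = (7 + 11)*(9 - 60*(-3*(-1))*(-4)) = 18*(9 - 180*(-4)) = 18*(9 - 60*(-12)) = 18*(9 + 720) = 18*729 = 13122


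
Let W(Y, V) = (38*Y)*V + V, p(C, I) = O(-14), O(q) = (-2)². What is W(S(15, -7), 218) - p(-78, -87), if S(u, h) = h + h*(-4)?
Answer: 174178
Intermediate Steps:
O(q) = 4
p(C, I) = 4
S(u, h) = -3*h (S(u, h) = h - 4*h = -3*h)
W(Y, V) = V + 38*V*Y (W(Y, V) = 38*V*Y + V = V + 38*V*Y)
W(S(15, -7), 218) - p(-78, -87) = 218*(1 + 38*(-3*(-7))) - 1*4 = 218*(1 + 38*21) - 4 = 218*(1 + 798) - 4 = 218*799 - 4 = 174182 - 4 = 174178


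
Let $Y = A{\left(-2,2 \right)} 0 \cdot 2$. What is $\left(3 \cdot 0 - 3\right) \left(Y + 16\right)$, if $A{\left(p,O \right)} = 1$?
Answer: $-48$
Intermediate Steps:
$Y = 0$ ($Y = 1 \cdot 0 \cdot 2 = 0 \cdot 2 = 0$)
$\left(3 \cdot 0 - 3\right) \left(Y + 16\right) = \left(3 \cdot 0 - 3\right) \left(0 + 16\right) = \left(0 - 3\right) 16 = \left(-3\right) 16 = -48$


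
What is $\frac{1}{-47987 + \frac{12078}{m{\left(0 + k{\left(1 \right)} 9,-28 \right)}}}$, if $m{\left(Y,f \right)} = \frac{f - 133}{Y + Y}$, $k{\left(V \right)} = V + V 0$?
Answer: $- \frac{161}{7943311} \approx -2.0269 \cdot 10^{-5}$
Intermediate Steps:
$k{\left(V \right)} = V$ ($k{\left(V \right)} = V + 0 = V$)
$m{\left(Y,f \right)} = \frac{-133 + f}{2 Y}$
$\frac{1}{-47987 + \frac{12078}{m{\left(0 + k{\left(1 \right)} 9,-28 \right)}}} = \frac{1}{-47987 + \frac{12078}{\frac{1}{2} \frac{1}{0 + 1 \cdot 9} \left(-133 - 28\right)}} = \frac{1}{-47987 + \frac{12078}{\frac{1}{2} \frac{1}{0 + 9} \left(-161\right)}} = \frac{1}{-47987 + \frac{12078}{\frac{1}{2} \cdot \frac{1}{9} \left(-161\right)}} = \frac{1}{-47987 + \frac{12078}{- \frac{161}{18}}} = \frac{1}{-47987 + 12078 \left(- \frac{18}{161}\right)} = \frac{1}{-47987 - \frac{217404}{161}} = \frac{1}{- \frac{7943311}{161}} = - \frac{161}{7943311}$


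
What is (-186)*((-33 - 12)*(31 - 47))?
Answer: -133920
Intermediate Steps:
(-186)*((-33 - 12)*(31 - 47)) = (-93*2)*(-45*(-16)) = -186*720 = -133920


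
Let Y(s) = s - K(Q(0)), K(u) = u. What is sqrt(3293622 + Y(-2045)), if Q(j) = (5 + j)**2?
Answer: 12*sqrt(22858) ≈ 1814.3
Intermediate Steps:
Y(s) = -25 + s (Y(s) = s - (5 + 0)**2 = s - 1*5**2 = s - 1*25 = s - 25 = -25 + s)
sqrt(3293622 + Y(-2045)) = sqrt(3293622 + (-25 - 2045)) = sqrt(3293622 - 2070) = sqrt(3291552) = 12*sqrt(22858)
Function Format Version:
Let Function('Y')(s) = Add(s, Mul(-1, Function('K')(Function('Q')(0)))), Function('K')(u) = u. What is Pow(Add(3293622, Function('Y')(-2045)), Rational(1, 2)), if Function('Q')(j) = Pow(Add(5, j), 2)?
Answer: Mul(12, Pow(22858, Rational(1, 2))) ≈ 1814.3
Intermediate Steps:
Function('Y')(s) = Add(-25, s) (Function('Y')(s) = Add(s, Mul(-1, Pow(Add(5, 0), 2))) = Add(s, Mul(-1, Pow(5, 2))) = Add(s, Mul(-1, 25)) = Add(s, -25) = Add(-25, s))
Pow(Add(3293622, Function('Y')(-2045)), Rational(1, 2)) = Pow(Add(3293622, Add(-25, -2045)), Rational(1, 2)) = Pow(Add(3293622, -2070), Rational(1, 2)) = Pow(3291552, Rational(1, 2)) = Mul(12, Pow(22858, Rational(1, 2)))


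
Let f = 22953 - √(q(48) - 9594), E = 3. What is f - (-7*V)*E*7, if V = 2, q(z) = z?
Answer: 23247 - I*√9546 ≈ 23247.0 - 97.704*I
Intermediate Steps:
f = 22953 - I*√9546 (f = 22953 - √(48 - 9594) = 22953 - √(-9546) = 22953 - I*√9546 ≈ 22953.0 - 97.704*I)
f - (-7*V)*E*7 = (22953 - I*√9546) - -7*2*3*7 = (22953 - I*√9546) - (-14*3)*7 = (22953 - I*√9546) - (-42)*7 = (22953 - I*√9546) - 1*(-294) = (22953 - I*√9546) + 294 = 23247 - I*√9546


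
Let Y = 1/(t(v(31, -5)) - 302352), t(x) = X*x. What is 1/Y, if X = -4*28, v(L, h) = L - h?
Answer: -306384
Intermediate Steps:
X = -112
t(x) = -112*x
Y = -1/306384 (Y = 1/(-112*(31 - 1*(-5)) - 302352) = 1/(-112*(31 + 5) - 302352) = 1/(-112*36 - 302352) = 1/(-4032 - 302352) = 1/(-306384) = -1/306384 ≈ -3.2639e-6)
1/Y = 1/(-1/306384) = -306384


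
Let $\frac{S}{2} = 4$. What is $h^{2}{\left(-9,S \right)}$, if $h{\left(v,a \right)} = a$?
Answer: $64$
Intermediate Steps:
$S = 8$ ($S = 2 \cdot 4 = 8$)
$h^{2}{\left(-9,S \right)} = 8^{2} = 64$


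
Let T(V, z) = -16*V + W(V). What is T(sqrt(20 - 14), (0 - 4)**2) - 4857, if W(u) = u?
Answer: -4857 - 15*sqrt(6) ≈ -4893.7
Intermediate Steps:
T(V, z) = -15*V (T(V, z) = -16*V + V = -15*V)
T(sqrt(20 - 14), (0 - 4)**2) - 4857 = -15*sqrt(20 - 14) - 4857 = -15*sqrt(6) - 4857 = -4857 - 15*sqrt(6)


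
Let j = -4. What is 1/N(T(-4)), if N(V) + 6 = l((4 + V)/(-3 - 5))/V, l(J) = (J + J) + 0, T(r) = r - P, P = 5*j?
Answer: -16/101 ≈ -0.15842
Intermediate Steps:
P = -20 (P = 5*(-4) = -20)
T(r) = 20 + r (T(r) = r - 1*(-20) = r + 20 = 20 + r)
l(J) = 2*J (l(J) = 2*J + 0 = 2*J)
N(V) = -6 + (-1 - V/4)/V (N(V) = -6 + (2*((4 + V)/(-3 - 5)))/V = -6 + (2*((4 + V)/(-8)))/V = -6 + (2*((4 + V)*(-⅛)))/V = -6 + (2*(-½ - V/8))/V = -6 + (-1 - V/4)/V)
1/N(T(-4)) = 1/(-25/4 - 1/(20 - 4)) = 1/(-25/4 - 1/16) = 1/(-101/16) = -16/101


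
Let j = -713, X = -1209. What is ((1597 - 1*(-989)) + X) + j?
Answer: 664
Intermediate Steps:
((1597 - 1*(-989)) + X) + j = ((1597 - 1*(-989)) - 1209) - 713 = ((1597 + 989) - 1209) - 713 = (2586 - 1209) - 713 = 1377 - 713 = 664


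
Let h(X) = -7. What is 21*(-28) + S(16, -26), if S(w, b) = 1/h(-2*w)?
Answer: -4117/7 ≈ -588.14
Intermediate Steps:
S(w, b) = -⅐ (S(w, b) = 1/(-7) = -⅐)
21*(-28) + S(16, -26) = 21*(-28) - ⅐ = -588 - ⅐ = -4117/7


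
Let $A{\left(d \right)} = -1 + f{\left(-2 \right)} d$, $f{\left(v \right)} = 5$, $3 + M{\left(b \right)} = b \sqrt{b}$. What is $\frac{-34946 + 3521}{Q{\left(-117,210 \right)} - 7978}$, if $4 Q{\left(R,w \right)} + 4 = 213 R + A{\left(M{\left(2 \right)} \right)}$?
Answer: $\frac{7146422100}{3232263409} + \frac{1257000 \sqrt{2}}{3232263409} \approx 2.2115$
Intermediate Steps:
$M{\left(b \right)} = -3 + b^{\frac{3}{2}}$ ($M{\left(b \right)} = -3 + b \sqrt{b} = -3 + b^{\frac{3}{2}}$)
$A{\left(d \right)} = -1 + 5 d$
$Q{\left(R,w \right)} = -5 + \frac{5 \sqrt{2}}{2} + \frac{213 R}{4}$ ($Q{\left(R,w \right)} = -1 + \frac{213 R - \left(1 - 5 \left(-3 + 2^{\frac{3}{2}}\right)\right)}{4} = -1 + \frac{213 R - \left(1 - 5 \left(-3 + 2 \sqrt{2}\right)\right)}{4} = -1 + \frac{213 R - \left(16 - 10 \sqrt{2}\right)}{4} = -1 + \frac{-16 + 10 \sqrt{2} + 213 R}{4} = -1 + \left(-4 + \frac{5 \sqrt{2}}{2} + \frac{213 R}{4}\right) = -5 + \frac{5 \sqrt{2}}{2} + \frac{213 R}{4}$)
$\frac{-34946 + 3521}{Q{\left(-117,210 \right)} - 7978} = \frac{-34946 + 3521}{\left(-5 + \frac{5 \sqrt{2}}{2} + \frac{213}{4} \left(-117\right)\right) - 7978} = - \frac{31425}{\left(-5 + \frac{5 \sqrt{2}}{2} - \frac{24921}{4}\right) - 7978} = - \frac{31425}{\left(- \frac{24941}{4} + \frac{5 \sqrt{2}}{2}\right) - 7978} = - \frac{31425}{- \frac{56853}{4} + \frac{5 \sqrt{2}}{2}}$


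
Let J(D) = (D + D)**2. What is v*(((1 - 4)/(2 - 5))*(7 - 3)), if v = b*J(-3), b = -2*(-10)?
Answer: 2880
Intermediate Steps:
J(D) = 4*D**2 (J(D) = (2*D)**2 = 4*D**2)
b = 20
v = 720 (v = 20*(4*(-3)**2) = 20*(4*9) = 20*36 = 720)
v*(((1 - 4)/(2 - 5))*(7 - 3)) = 720*(((1 - 4)/(2 - 5))*(7 - 3)) = 720*(-3/(-3)*4) = 720*(-3*(-1/3)*4) = 720*(1*4) = 720*4 = 2880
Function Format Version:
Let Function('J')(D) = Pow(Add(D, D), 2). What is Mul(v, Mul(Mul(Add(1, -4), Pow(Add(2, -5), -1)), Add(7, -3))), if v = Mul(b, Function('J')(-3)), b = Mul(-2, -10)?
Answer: 2880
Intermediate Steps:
Function('J')(D) = Mul(4, Pow(D, 2)) (Function('J')(D) = Pow(Mul(2, D), 2) = Mul(4, Pow(D, 2)))
b = 20
v = 720 (v = Mul(20, Mul(4, Pow(-3, 2))) = Mul(20, Mul(4, 9)) = Mul(20, 36) = 720)
Mul(v, Mul(Mul(Add(1, -4), Pow(Add(2, -5), -1)), Add(7, -3))) = Mul(720, Mul(Mul(Add(1, -4), Pow(Add(2, -5), -1)), Add(7, -3))) = Mul(720, Mul(Mul(-3, Pow(-3, -1)), 4)) = Mul(720, Mul(Mul(-3, Rational(-1, 3)), 4)) = Mul(720, Mul(1, 4)) = Mul(720, 4) = 2880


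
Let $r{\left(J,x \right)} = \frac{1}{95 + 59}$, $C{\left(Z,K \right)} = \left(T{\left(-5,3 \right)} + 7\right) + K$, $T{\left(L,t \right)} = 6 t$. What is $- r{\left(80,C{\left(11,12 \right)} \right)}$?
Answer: $- \frac{1}{154} \approx -0.0064935$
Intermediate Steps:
$C{\left(Z,K \right)} = 25 + K$ ($C{\left(Z,K \right)} = \left(6 \cdot 3 + 7\right) + K = \left(18 + 7\right) + K = 25 + K$)
$r{\left(J,x \right)} = \frac{1}{154}$
$- r{\left(80,C{\left(11,12 \right)} \right)} = \left(-1\right) \frac{1}{154} = - \frac{1}{154}$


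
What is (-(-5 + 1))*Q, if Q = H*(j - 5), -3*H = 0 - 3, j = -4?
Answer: -36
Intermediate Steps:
H = 1 (H = -(0 - 3)/3 = -⅓*(-3) = 1)
Q = -9 (Q = 1*(-4 - 5) = 1*(-9) = -9)
(-(-5 + 1))*Q = -(-5 + 1)*(-9) = -1*(-4)*(-9) = 4*(-9) = -36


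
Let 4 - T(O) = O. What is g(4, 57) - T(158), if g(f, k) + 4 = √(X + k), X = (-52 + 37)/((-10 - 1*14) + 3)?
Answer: 150 + 2*√707/7 ≈ 157.60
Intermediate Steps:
X = 5/7 (X = -15/((-10 - 14) + 3) = -15/(-24 + 3) = -15/(-21) = -15*(-1/21) = 5/7 ≈ 0.71429)
T(O) = 4 - O
g(f, k) = -4 + √(5/7 + k)
g(4, 57) - T(158) = (-4 + √(35 + 49*57)/7) - (4 - 1*158) = (-4 + √(35 + 2793)/7) - (4 - 158) = (-4 + √2828/7) - 1*(-154) = (-4 + (2*√707)/7) + 154 = (-4 + 2*√707/7) + 154 = 150 + 2*√707/7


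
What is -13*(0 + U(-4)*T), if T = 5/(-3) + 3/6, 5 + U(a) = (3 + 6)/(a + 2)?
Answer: -1729/12 ≈ -144.08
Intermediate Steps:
U(a) = -5 + 9/(2 + a) (U(a) = -5 + (3 + 6)/(a + 2) = -5 + 9/(2 + a))
T = -7/6 (T = 5*(-⅓) + 3*(⅙) = -5/3 + ½ = -7/6 ≈ -1.1667)
-13*(0 + U(-4)*T) = -13*(0 + ((-1 - 5*(-4))/(2 - 4))*(-7/6)) = -13*(0 + ((-1 + 20)/(-2))*(-7/6)) = -13*(0 - ½*19*(-7/6)) = -13*(0 - 19/2*(-7/6)) = -13*(0 + 133/12) = -13*133/12 = -1729/12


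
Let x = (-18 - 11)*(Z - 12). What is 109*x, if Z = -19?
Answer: 97991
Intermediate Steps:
x = 899 (x = (-18 - 11)*(-19 - 12) = -29*(-31) = 899)
109*x = 109*899 = 97991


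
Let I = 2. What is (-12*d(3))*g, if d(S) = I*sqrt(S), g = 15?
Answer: -360*sqrt(3) ≈ -623.54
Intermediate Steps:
d(S) = 2*sqrt(S)
(-12*d(3))*g = -24*sqrt(3)*15 = -360*sqrt(3)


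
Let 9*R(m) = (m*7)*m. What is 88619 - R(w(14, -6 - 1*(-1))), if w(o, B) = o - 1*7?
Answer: 797228/9 ≈ 88581.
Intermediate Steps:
w(o, B) = -7 + o (w(o, B) = o - 7 = -7 + o)
R(m) = 7*m²/9 (R(m) = ((m*7)*m)/9 = ((7*m)*m)/9 = (7*m²)/9 = 7*m²/9)
88619 - R(w(14, -6 - 1*(-1))) = 88619 - 7*(-7 + 14)²/9 = 88619 - 7*7²/9 = 88619 - 7*49/9 = 88619 - 1*343/9 = 88619 - 343/9 = 797228/9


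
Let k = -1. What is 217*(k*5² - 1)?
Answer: -5642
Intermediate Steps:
217*(k*5² - 1) = 217*(-1*5² - 1) = 217*(-1*25 - 1) = 217*(-25 - 1) = 217*(-26) = -5642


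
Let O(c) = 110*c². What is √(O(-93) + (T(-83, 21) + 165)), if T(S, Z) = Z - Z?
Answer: √951555 ≈ 975.48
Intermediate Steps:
T(S, Z) = 0
√(O(-93) + (T(-83, 21) + 165)) = √(110*(-93)² + (0 + 165)) = √(110*8649 + 165) = √(951390 + 165) = √951555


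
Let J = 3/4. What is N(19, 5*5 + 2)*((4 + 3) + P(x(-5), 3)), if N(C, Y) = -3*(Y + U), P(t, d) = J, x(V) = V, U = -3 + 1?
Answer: -2325/4 ≈ -581.25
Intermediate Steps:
U = -2
J = 3/4 (J = 3*(1/4) = 3/4 ≈ 0.75000)
P(t, d) = 3/4
N(C, Y) = 6 - 3*Y (N(C, Y) = -3*(Y - 2) = -3*(-2 + Y) = 6 - 3*Y)
N(19, 5*5 + 2)*((4 + 3) + P(x(-5), 3)) = (6 - 3*(5*5 + 2))*((4 + 3) + 3/4) = (6 - 3*(25 + 2))*(7 + 3/4) = (6 - 3*27)*(31/4) = (6 - 81)*(31/4) = -75*31/4 = -2325/4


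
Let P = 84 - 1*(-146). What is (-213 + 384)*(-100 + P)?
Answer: 22230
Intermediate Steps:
P = 230 (P = 84 + 146 = 230)
(-213 + 384)*(-100 + P) = (-213 + 384)*(-100 + 230) = 171*130 = 22230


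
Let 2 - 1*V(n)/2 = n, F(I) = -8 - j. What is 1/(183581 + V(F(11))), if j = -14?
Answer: 1/183573 ≈ 5.4474e-6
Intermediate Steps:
F(I) = 6 (F(I) = -8 - 1*(-14) = -8 + 14 = 6)
V(n) = 4 - 2*n
1/(183581 + V(F(11))) = 1/(183581 + (4 - 2*6)) = 1/(183581 + (4 - 12)) = 1/(183581 - 8) = 1/183573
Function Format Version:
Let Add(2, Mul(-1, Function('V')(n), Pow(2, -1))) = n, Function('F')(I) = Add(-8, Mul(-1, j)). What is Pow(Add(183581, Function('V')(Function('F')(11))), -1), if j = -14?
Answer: Rational(1, 183573) ≈ 5.4474e-6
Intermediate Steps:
Function('F')(I) = 6 (Function('F')(I) = Add(-8, Mul(-1, -14)) = Add(-8, 14) = 6)
Function('V')(n) = Add(4, Mul(-2, n))
Pow(Add(183581, Function('V')(Function('F')(11))), -1) = Pow(Add(183581, Add(4, Mul(-2, 6))), -1) = Pow(Add(183581, Add(4, -12)), -1) = Pow(Add(183581, -8), -1) = Pow(183573, -1) = Rational(1, 183573)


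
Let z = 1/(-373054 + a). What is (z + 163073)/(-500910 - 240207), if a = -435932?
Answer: -131923773977/599553277362 ≈ -0.22004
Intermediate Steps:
z = -1/808986 (z = 1/(-373054 - 435932) = 1/(-808986) = -1/808986 ≈ -1.2361e-6)
(z + 163073)/(-500910 - 240207) = (-1/808986 + 163073)/(-500910 - 240207) = (131923773977/808986)/(-741117) = (131923773977/808986)*(-1/741117) = -131923773977/599553277362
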